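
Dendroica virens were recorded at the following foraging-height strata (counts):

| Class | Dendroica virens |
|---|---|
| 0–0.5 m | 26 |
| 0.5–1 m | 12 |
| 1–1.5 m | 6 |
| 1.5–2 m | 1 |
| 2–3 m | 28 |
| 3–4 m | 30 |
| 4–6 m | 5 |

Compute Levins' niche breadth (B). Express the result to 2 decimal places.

Proportions for Dendroica virens (n=108): 26/108=0.2407, 12/108=0.1111, 6/108=0.0556, 1/108=0.0093, 28/108=0.2593, 30/108=0.2778, 5/108=0.0463
Σpᵢ² = 0.2407² + 0.1111² + 0.0556² + 0.0093² + 0.2593² + 0.2778² + 0.0463² = 0.057936 + 0.012343 + 0.003091 + 0.000086 + 0.067236 + 0.077173 + 0.002144 = 0.220009
B = 1 / 0.220009 = 4.5453

4.55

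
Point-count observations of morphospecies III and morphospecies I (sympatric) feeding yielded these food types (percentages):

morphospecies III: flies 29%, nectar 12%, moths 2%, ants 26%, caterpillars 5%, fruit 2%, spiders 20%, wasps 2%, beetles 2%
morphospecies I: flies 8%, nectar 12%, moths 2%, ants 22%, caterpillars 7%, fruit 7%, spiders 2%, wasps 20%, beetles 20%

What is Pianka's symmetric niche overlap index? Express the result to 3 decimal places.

Convert percentages to proportions (divide by 100).
Σ p₁ᵢp₂ᵢ = 0.0232 + 0.0144 + 0.0004 + 0.0572 + 0.0035 + 0.0014 + 0.0040 + 0.0040 + 0.0040 = 0.1121
Σp_1ᵢ² = 0.29² + 0.12² + 0.02² + 0.26² + 0.05² + 0.02² + 0.20² + 0.02² + 0.02² = 0.0841 + 0.0144 + 0.0004 + 0.0676 + 0.0025 + 0.0004 + 0.0400 + 0.0004 + 0.0004 = 0.2102
Σp_2ᵢ² = 0.08² + 0.12² + 0.02² + 0.22² + 0.07² + 0.07² + 0.02² + 0.20² + 0.20² = 0.0064 + 0.0144 + 0.0004 + 0.0484 + 0.0049 + 0.0049 + 0.0004 + 0.0400 + 0.0400 = 0.1598
O = 0.1121 / √(0.2102 × 0.1598) = 0.1121 / 0.183276 = 0.61165

0.612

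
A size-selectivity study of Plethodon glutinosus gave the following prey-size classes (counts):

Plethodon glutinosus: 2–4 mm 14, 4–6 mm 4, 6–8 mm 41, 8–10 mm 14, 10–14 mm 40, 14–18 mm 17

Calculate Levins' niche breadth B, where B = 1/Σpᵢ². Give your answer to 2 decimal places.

Proportions for Plethodon glutinosus (n=130): 14/130=0.1077, 4/130=0.0308, 41/130=0.3154, 14/130=0.1077, 40/130=0.3077, 17/130=0.1308
Σpᵢ² = 0.1077² + 0.0308² + 0.3154² + 0.1077² + 0.3077² + 0.1308² = 0.011599 + 0.000949 + 0.099477 + 0.011599 + 0.094679 + 0.017109 = 0.235412
B = 1 / 0.235412 = 4.2479

4.25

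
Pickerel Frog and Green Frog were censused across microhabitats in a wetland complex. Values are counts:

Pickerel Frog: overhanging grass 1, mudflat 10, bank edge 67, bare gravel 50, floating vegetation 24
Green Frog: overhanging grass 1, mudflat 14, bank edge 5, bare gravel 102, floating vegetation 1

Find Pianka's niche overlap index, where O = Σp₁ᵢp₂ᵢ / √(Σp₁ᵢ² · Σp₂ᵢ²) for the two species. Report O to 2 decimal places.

0.62

Proportions for Pickerel Frog (n=152): 1/152=0.0066, 10/152=0.0658, 67/152=0.4408, 50/152=0.3289, 24/152=0.1579
Proportions for Green Frog (n=123): 1/123=0.0081, 14/123=0.1138, 5/123=0.0407, 102/123=0.8293, 1/123=0.0081
Σ p₁ᵢp₂ᵢ = 0.000053 + 0.007488 + 0.017941 + 0.272757 + 0.001279 = 0.299518
Σp_1ᵢ² = 0.0066² + 0.0658² + 0.4408² + 0.3289² + 0.1579² = 0.000044 + 0.004330 + 0.194305 + 0.108175 + 0.024932 = 0.331786
Σp_2ᵢ² = 0.0081² + 0.1138² + 0.0407² + 0.8293² + 0.0081² = 0.000066 + 0.012950 + 0.001656 + 0.687738 + 0.000066 = 0.702476
O = 0.299518 / √(0.331786 × 0.702476) = 0.299518 / 0.4827750 = 0.6204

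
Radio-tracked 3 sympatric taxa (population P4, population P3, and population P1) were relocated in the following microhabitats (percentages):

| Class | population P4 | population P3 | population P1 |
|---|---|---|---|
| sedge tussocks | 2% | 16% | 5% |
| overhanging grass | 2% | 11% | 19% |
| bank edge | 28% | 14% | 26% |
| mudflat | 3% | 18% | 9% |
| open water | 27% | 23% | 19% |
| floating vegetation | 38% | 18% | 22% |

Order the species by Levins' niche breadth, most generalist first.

population P3 > population P1 > population P4

Convert percentages to proportions (divide by 100).
Σp_P4ᵢ² = 0.02² + 0.02² + 0.28² + 0.03² + 0.27² + 0.38² = 0.0004 + 0.0004 + 0.0784 + 0.0009 + 0.0729 + 0.1444 = 0.2974
B_P4 = 1 / 0.2974 = 3.3625
Σp_P3ᵢ² = 0.16² + 0.11² + 0.14² + 0.18² + 0.23² + 0.18² = 0.0256 + 0.0121 + 0.0196 + 0.0324 + 0.0529 + 0.0324 = 0.1750
B_P3 = 1 / 0.1750 = 5.7143
Σp_P1ᵢ² = 0.05² + 0.19² + 0.26² + 0.09² + 0.19² + 0.22² = 0.0025 + 0.0361 + 0.0676 + 0.0081 + 0.0361 + 0.0484 = 0.1988
B_P1 = 1 / 0.1988 = 5.0302
Ranking by B (broadest → narrowest): population P3 (5.71) > population P1 (5.03) > population P4 (3.36)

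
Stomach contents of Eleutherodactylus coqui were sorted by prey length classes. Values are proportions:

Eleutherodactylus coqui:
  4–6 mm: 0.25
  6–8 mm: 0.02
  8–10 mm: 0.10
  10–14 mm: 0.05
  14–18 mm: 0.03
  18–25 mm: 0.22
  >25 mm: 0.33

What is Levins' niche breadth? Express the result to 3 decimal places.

4.281

Σpᵢ² = 0.25² + 0.02² + 0.10² + 0.05² + 0.03² + 0.22² + 0.33² = 0.0625 + 0.0004 + 0.0100 + 0.0025 + 0.0009 + 0.0484 + 0.1089 = 0.2336
B = 1 / 0.2336 = 4.28082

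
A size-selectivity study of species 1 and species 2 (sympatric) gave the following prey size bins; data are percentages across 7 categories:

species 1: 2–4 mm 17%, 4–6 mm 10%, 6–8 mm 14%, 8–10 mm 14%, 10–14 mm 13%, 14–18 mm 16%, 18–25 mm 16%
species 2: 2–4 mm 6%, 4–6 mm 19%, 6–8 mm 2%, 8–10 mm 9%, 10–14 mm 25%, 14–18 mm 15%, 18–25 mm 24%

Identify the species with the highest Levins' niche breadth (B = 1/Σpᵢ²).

species 1

Convert percentages to proportions (divide by 100).
Σp_1ᵢ² = 0.17² + 0.10² + 0.14² + 0.14² + 0.13² + 0.16² + 0.16² = 0.0289 + 0.0100 + 0.0196 + 0.0196 + 0.0169 + 0.0256 + 0.0256 = 0.1462
B_1 = 1 / 0.1462 = 6.8399
Σp_2ᵢ² = 0.06² + 0.19² + 0.02² + 0.09² + 0.25² + 0.15² + 0.24² = 0.0036 + 0.0361 + 0.0004 + 0.0081 + 0.0625 + 0.0225 + 0.0576 = 0.1908
B_2 = 1 / 0.1908 = 5.2411
Highest B → broadest niche (most generalist): species 1 (B = 6.84).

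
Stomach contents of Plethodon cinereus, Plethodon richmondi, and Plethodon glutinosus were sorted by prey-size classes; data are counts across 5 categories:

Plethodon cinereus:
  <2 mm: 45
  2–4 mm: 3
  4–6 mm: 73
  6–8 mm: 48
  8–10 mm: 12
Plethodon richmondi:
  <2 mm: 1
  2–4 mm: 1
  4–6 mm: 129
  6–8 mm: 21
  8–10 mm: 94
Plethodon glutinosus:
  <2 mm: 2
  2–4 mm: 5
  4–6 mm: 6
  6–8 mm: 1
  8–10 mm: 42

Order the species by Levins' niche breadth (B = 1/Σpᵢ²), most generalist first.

Proportions for Plethodon cinereus (n=181): 45/181=0.2486, 3/181=0.0166, 73/181=0.4033, 48/181=0.2652, 12/181=0.0663
Proportions for Plethodon richmondi (n=246): 1/246=0.0041, 1/246=0.0041, 129/246=0.5244, 21/246=0.0854, 94/246=0.3821
Proportions for Plethodon glutinosus (n=56): 2/56=0.0357, 5/56=0.0893, 6/56=0.1071, 1/56=0.0179, 42/56=0.7500
Σp_cineᵢ² = 0.2486² + 0.0166² + 0.4033² + 0.2652² + 0.0663² = 0.061802 + 0.000276 + 0.162651 + 0.070331 + 0.004396 = 0.299456
B_cine = 1 / 0.299456 = 3.3394
Σp_richᵢ² = 0.0041² + 0.0041² + 0.5244² + 0.0854² + 0.3821² = 0.000017 + 0.000017 + 0.274995 + 0.007293 + 0.146000 = 0.428322
B_rich = 1 / 0.428322 = 2.3347
Σp_glutᵢ² = 0.0357² + 0.0893² + 0.1071² + 0.0179² + 0.7500² = 0.001274 + 0.007974 + 0.011470 + 0.000320 + 0.562500 = 0.583538
B_glut = 1 / 0.583538 = 1.7137
Ranking by B (broadest → narrowest): Plethodon cinereus (3.34) > Plethodon richmondi (2.33) > Plethodon glutinosus (1.71)

Plethodon cinereus > Plethodon richmondi > Plethodon glutinosus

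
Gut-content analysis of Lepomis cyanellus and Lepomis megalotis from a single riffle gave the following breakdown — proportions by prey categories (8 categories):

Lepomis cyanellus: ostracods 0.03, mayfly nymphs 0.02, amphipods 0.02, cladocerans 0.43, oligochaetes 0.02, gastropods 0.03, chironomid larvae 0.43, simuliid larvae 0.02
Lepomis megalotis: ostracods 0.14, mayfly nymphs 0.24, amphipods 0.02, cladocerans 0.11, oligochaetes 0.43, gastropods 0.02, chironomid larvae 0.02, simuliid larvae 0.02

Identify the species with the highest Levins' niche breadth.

Σp_cyanᵢ² = 0.03² + 0.02² + 0.02² + 0.43² + 0.02² + 0.03² + 0.43² + 0.02² = 0.0009 + 0.0004 + 0.0004 + 0.1849 + 0.0004 + 0.0009 + 0.1849 + 0.0004 = 0.3732
B_cyan = 1 / 0.3732 = 2.6795
Σp_megaᵢ² = 0.14² + 0.24² + 0.02² + 0.11² + 0.43² + 0.02² + 0.02² + 0.02² = 0.0196 + 0.0576 + 0.0004 + 0.0121 + 0.1849 + 0.0004 + 0.0004 + 0.0004 = 0.2758
B_mega = 1 / 0.2758 = 3.6258
Highest B → broadest niche (most generalist): Lepomis megalotis (B = 3.63).

Lepomis megalotis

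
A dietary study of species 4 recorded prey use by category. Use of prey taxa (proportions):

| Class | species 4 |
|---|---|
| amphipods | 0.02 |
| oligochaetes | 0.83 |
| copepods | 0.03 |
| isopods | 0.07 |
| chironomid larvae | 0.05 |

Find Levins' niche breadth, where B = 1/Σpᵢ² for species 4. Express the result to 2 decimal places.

1.43

Σpᵢ² = 0.02² + 0.83² + 0.03² + 0.07² + 0.05² = 0.0004 + 0.6889 + 0.0009 + 0.0049 + 0.0025 = 0.6976
B = 1 / 0.6976 = 1.4335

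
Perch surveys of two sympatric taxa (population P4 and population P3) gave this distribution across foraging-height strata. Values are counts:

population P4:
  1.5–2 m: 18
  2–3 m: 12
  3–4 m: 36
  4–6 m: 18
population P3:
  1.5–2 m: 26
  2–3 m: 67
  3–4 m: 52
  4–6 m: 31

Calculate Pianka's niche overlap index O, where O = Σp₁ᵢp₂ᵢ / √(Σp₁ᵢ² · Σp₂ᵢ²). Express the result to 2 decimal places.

0.86

Proportions for population P4 (n=84): 18/84=0.2143, 12/84=0.1429, 36/84=0.4286, 18/84=0.2143
Proportions for population P3 (n=176): 26/176=0.1477, 67/176=0.3807, 52/176=0.2955, 31/176=0.1761
Σ p₁ᵢp₂ᵢ = 0.031652 + 0.054402 + 0.126651 + 0.037738 = 0.250443
Σp_1ᵢ² = 0.2143² + 0.1429² + 0.4286² + 0.2143² = 0.045924 + 0.020420 + 0.183698 + 0.045924 = 0.295966
Σp_2ᵢ² = 0.1477² + 0.3807² + 0.2955² + 0.1761² = 0.021815 + 0.144932 + 0.087320 + 0.031011 = 0.285078
O = 0.250443 / √(0.295966 × 0.285078) = 0.250443 / 0.2904710 = 0.8622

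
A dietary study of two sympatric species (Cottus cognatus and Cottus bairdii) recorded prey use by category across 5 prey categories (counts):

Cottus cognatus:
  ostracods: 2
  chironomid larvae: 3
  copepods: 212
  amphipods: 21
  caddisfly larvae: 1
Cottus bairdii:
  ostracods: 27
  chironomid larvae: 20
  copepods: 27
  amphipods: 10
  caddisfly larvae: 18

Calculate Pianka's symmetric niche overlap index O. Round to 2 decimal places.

0.60

Proportions for Cottus cognatus (n=239): 2/239=0.0084, 3/239=0.0126, 212/239=0.8870, 21/239=0.0879, 1/239=0.0042
Proportions for Cottus bairdii (n=102): 27/102=0.2647, 20/102=0.1961, 27/102=0.2647, 10/102=0.0980, 18/102=0.1765
Σ p₁ᵢp₂ᵢ = 0.002223 + 0.002471 + 0.234789 + 0.008614 + 0.000741 = 0.248838
Σp_1ᵢ² = 0.0084² + 0.0126² + 0.8870² + 0.0879² + 0.0042² = 0.000071 + 0.000159 + 0.786769 + 0.007726 + 0.000018 = 0.794743
Σp_2ᵢ² = 0.2647² + 0.1961² + 0.2647² + 0.0980² + 0.1765² = 0.070066 + 0.038455 + 0.070066 + 0.009604 + 0.031152 = 0.219343
O = 0.248838 / √(0.794743 × 0.219343) = 0.248838 / 0.4175180 = 0.5960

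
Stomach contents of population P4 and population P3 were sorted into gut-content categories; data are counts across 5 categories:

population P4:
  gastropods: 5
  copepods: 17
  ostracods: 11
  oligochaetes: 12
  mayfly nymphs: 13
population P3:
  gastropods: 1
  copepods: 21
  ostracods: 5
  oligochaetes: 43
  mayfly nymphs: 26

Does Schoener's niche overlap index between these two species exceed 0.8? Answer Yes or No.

Proportions for population P4 (n=58): 5/58=0.0862, 17/58=0.2931, 11/58=0.1897, 12/58=0.2069, 13/58=0.2241
Proportions for population P3 (n=96): 1/96=0.0104, 21/96=0.2188, 5/96=0.0521, 43/96=0.4479, 26/96=0.2708
Σ|p₁ᵢ − p₂ᵢ| = 0.0758 + 0.0743 + 0.1376 + 0.2410 + 0.0467 = 0.5754
D = 1 − ½ × 0.5754 = 1 − 0.28770 = 0.71230
D = 0.71230 < 0.8 → No.

No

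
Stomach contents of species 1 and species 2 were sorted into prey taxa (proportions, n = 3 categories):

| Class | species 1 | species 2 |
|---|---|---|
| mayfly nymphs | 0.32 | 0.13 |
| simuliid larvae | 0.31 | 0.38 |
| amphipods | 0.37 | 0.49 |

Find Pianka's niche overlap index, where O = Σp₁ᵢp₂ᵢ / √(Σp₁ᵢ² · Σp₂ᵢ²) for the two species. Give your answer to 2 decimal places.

0.93

Σ p₁ᵢp₂ᵢ = 0.0416 + 0.1178 + 0.1813 = 0.3407
Σp_1ᵢ² = 0.32² + 0.31² + 0.37² = 0.1024 + 0.0961 + 0.1369 = 0.3354
Σp_2ᵢ² = 0.13² + 0.38² + 0.49² = 0.0169 + 0.1444 + 0.2401 = 0.4014
O = 0.3407 / √(0.3354 × 0.4014) = 0.3407 / 0.36692 = 0.9285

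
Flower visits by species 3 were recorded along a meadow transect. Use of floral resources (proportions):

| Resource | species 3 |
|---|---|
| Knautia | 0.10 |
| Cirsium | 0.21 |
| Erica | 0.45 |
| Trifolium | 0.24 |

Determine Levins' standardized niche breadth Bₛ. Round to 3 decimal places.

Σpᵢ² = 0.10² + 0.21² + 0.45² + 0.24² = 0.0100 + 0.0441 + 0.2025 + 0.0576 = 0.3142
B = 1 / 0.3142 = 3.18269
Bₛ = (B − 1)/(n − 1) = (3.18269 − 1)/(4 − 1) = 2.18269/3 = 0.72756

0.728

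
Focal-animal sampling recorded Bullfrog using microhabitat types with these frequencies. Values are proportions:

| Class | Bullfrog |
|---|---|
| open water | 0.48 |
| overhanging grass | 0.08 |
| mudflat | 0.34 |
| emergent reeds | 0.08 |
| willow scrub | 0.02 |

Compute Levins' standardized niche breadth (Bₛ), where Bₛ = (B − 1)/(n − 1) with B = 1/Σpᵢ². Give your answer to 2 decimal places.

0.45

Σpᵢ² = 0.48² + 0.08² + 0.34² + 0.08² + 0.02² = 0.2304 + 0.0064 + 0.1156 + 0.0064 + 0.0004 = 0.3592
B = 1 / 0.3592 = 2.7840
Bₛ = (B − 1)/(n − 1) = (2.7840 − 1)/(5 − 1) = 1.7840/4 = 0.4460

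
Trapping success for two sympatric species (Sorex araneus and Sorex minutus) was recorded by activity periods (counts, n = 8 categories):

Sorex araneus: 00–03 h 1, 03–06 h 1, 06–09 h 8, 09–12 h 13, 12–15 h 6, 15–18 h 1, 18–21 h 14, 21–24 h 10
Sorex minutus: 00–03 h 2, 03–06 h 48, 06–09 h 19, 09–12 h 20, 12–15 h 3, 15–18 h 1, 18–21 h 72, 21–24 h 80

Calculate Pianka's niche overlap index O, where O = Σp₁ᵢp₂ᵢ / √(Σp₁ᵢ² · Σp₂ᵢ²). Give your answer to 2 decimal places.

Proportions for Sorex araneus (n=54): 1/54=0.0185, 1/54=0.0185, 8/54=0.1481, 13/54=0.2407, 6/54=0.1111, 1/54=0.0185, 14/54=0.2593, 10/54=0.1852
Proportions for Sorex minutus (n=245): 2/245=0.0082, 48/245=0.1959, 19/245=0.0776, 20/245=0.0816, 3/245=0.0122, 1/245=0.0041, 72/245=0.2939, 80/245=0.3265
Σ p₁ᵢp₂ᵢ = 0.000152 + 0.003624 + 0.011493 + 0.019641 + 0.001355 + 0.000076 + 0.076208 + 0.060468 = 0.173017
Σp_1ᵢ² = 0.0185² + 0.0185² + 0.1481² + 0.2407² + 0.1111² + 0.0185² + 0.2593² + 0.1852² = 0.000342 + 0.000342 + 0.021934 + 0.057936 + 0.012343 + 0.000342 + 0.067236 + 0.034299 = 0.194774
Σp_2ᵢ² = 0.0082² + 0.1959² + 0.0776² + 0.0816² + 0.0122² + 0.0041² + 0.2939² + 0.3265² = 0.000067 + 0.038377 + 0.006022 + 0.006659 + 0.000149 + 0.000017 + 0.086377 + 0.106602 = 0.244270
O = 0.173017 / √(0.194774 × 0.244270) = 0.173017 / 0.2181225 = 0.7932

0.79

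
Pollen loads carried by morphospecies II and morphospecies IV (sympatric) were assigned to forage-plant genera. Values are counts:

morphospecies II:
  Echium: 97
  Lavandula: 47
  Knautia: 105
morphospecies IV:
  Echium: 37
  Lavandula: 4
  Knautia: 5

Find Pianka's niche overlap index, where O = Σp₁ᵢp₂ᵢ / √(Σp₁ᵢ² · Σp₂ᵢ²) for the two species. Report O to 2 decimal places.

Proportions for morphospecies II (n=249): 97/249=0.3896, 47/249=0.1888, 105/249=0.4217
Proportions for morphospecies IV (n=46): 37/46=0.8043, 4/46=0.0870, 5/46=0.1087
Σ p₁ᵢp₂ᵢ = 0.313355 + 0.016426 + 0.045839 = 0.375620
Σp_1ᵢ² = 0.3896² + 0.1888² + 0.4217² = 0.151788 + 0.035645 + 0.177831 = 0.365264
Σp_2ᵢ² = 0.8043² + 0.0870² + 0.1087² = 0.646898 + 0.007569 + 0.011816 = 0.666283
O = 0.375620 / √(0.365264 × 0.666283) = 0.375620 / 0.4933246 = 0.7614

0.76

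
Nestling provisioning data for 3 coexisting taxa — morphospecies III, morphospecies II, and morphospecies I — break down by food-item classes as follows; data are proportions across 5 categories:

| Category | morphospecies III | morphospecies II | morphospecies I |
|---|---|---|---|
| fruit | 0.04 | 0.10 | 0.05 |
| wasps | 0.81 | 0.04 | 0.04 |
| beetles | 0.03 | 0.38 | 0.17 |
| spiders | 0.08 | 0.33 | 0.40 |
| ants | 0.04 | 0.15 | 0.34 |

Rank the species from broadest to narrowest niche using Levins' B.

morphospecies II > morphospecies I > morphospecies III

Σp_IIIᵢ² = 0.04² + 0.81² + 0.03² + 0.08² + 0.04² = 0.0016 + 0.6561 + 0.0009 + 0.0064 + 0.0016 = 0.6666
B_III = 1 / 0.6666 = 1.5002
Σp_IIᵢ² = 0.10² + 0.04² + 0.38² + 0.33² + 0.15² = 0.0100 + 0.0016 + 0.1444 + 0.1089 + 0.0225 = 0.2874
B_II = 1 / 0.2874 = 3.4795
Σp_Iᵢ² = 0.05² + 0.04² + 0.17² + 0.40² + 0.34² = 0.0025 + 0.0016 + 0.0289 + 0.1600 + 0.1156 = 0.3086
B_I = 1 / 0.3086 = 3.2404
Ranking by B (broadest → narrowest): morphospecies II (3.48) > morphospecies I (3.24) > morphospecies III (1.50)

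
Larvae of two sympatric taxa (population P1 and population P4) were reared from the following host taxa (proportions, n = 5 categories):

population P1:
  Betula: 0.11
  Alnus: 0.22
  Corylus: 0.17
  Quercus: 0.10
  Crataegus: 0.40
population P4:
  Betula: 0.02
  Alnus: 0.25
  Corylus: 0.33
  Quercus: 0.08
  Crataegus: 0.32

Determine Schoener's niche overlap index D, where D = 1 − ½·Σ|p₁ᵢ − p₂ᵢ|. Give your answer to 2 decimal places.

0.81

Σ|p₁ᵢ − p₂ᵢ| = 0.09 + 0.03 + 0.16 + 0.02 + 0.08 = 0.38
D = 1 − ½ × 0.38 = 1 − 0.190 = 0.8100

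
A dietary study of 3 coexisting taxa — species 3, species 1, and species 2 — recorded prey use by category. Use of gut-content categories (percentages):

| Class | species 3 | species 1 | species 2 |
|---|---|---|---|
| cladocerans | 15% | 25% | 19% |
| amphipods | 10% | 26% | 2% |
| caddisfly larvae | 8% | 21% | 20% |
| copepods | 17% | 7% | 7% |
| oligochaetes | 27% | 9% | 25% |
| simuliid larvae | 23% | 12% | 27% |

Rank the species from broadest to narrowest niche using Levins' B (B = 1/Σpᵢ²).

Convert percentages to proportions (divide by 100).
Σp_3ᵢ² = 0.15² + 0.10² + 0.08² + 0.17² + 0.27² + 0.23² = 0.0225 + 0.0100 + 0.0064 + 0.0289 + 0.0729 + 0.0529 = 0.1936
B_3 = 1 / 0.1936 = 5.1653
Σp_1ᵢ² = 0.25² + 0.26² + 0.21² + 0.07² + 0.09² + 0.12² = 0.0625 + 0.0676 + 0.0441 + 0.0049 + 0.0081 + 0.0144 = 0.2016
B_1 = 1 / 0.2016 = 4.9603
Σp_2ᵢ² = 0.19² + 0.02² + 0.20² + 0.07² + 0.25² + 0.27² = 0.0361 + 0.0004 + 0.0400 + 0.0049 + 0.0625 + 0.0729 = 0.2168
B_2 = 1 / 0.2168 = 4.6125
Ranking by B (broadest → narrowest): species 3 (5.17) > species 1 (4.96) > species 2 (4.61)

species 3 > species 1 > species 2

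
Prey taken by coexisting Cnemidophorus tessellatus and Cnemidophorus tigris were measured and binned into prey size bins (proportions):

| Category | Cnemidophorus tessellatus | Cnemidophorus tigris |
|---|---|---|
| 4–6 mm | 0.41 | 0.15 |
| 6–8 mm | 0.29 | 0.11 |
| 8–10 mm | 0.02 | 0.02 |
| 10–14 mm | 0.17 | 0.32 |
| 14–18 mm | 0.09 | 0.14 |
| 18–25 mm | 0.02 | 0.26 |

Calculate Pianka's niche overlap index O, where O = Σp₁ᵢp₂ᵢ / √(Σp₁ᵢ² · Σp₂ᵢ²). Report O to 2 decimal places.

0.65

Σ p₁ᵢp₂ᵢ = 0.0615 + 0.0319 + 0.0004 + 0.0544 + 0.0126 + 0.0052 = 0.1660
Σp_1ᵢ² = 0.41² + 0.29² + 0.02² + 0.17² + 0.09² + 0.02² = 0.1681 + 0.0841 + 0.0004 + 0.0289 + 0.0081 + 0.0004 = 0.2900
Σp_2ᵢ² = 0.15² + 0.11² + 0.02² + 0.32² + 0.14² + 0.26² = 0.0225 + 0.0121 + 0.0004 + 0.1024 + 0.0196 + 0.0676 = 0.2246
O = 0.1660 / √(0.2900 × 0.2246) = 0.1660 / 0.25521 = 0.6504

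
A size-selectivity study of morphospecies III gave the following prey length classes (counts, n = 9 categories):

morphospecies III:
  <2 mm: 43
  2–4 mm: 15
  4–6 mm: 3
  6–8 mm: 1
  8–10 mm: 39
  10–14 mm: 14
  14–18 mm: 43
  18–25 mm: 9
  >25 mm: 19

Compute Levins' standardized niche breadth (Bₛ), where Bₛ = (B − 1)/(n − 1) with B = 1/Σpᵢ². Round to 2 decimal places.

Proportions for morphospecies III (n=186): 43/186=0.2312, 15/186=0.0806, 3/186=0.0161, 1/186=0.0054, 39/186=0.2097, 14/186=0.0753, 43/186=0.2312, 9/186=0.0484, 19/186=0.1022
Σpᵢ² = 0.2312² + 0.0806² + 0.0161² + 0.0054² + 0.2097² + 0.0753² + 0.2312² + 0.0484² + 0.1022² = 0.053453 + 0.006496 + 0.000259 + 0.000029 + 0.043974 + 0.005670 + 0.053453 + 0.002343 + 0.010445 = 0.176122
B = 1 / 0.176122 = 5.6779
Bₛ = (B − 1)/(n − 1) = (5.6779 − 1)/(9 − 1) = 4.6779/8 = 0.5847

0.58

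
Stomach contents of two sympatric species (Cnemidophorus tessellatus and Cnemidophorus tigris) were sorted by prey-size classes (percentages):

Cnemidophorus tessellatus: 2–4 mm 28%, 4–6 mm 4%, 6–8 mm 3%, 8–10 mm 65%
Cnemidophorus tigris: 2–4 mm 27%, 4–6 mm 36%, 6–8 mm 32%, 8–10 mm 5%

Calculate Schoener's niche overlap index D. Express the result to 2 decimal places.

Convert percentages to proportions (divide by 100).
Σ|p₁ᵢ − p₂ᵢ| = 0.01 + 0.32 + 0.29 + 0.60 = 1.22
D = 1 − ½ × 1.22 = 1 − 0.610 = 0.3900

0.39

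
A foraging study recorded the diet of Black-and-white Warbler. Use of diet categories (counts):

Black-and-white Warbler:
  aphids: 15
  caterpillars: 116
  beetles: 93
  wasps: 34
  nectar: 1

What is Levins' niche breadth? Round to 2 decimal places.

Proportions for Black-and-white Warbler (n=259): 15/259=0.0579, 116/259=0.4479, 93/259=0.3591, 34/259=0.1313, 1/259=0.0039
Σpᵢ² = 0.0579² + 0.4479² + 0.3591² + 0.1313² + 0.0039² = 0.003352 + 0.200614 + 0.128953 + 0.017240 + 0.000015 = 0.350174
B = 1 / 0.350174 = 2.8557

2.86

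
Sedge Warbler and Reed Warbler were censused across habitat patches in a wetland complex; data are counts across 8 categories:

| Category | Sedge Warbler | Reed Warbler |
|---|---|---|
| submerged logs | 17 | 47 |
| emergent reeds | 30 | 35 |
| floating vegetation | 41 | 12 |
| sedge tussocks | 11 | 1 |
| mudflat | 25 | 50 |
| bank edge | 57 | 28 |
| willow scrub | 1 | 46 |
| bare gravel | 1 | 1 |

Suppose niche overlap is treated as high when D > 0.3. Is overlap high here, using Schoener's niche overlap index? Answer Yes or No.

Yes

Proportions for Sedge Warbler (n=183): 17/183=0.0929, 30/183=0.1639, 41/183=0.2240, 11/183=0.0601, 25/183=0.1366, 57/183=0.3115, 1/183=0.0055, 1/183=0.0055
Proportions for Reed Warbler (n=220): 47/220=0.2136, 35/220=0.1591, 12/220=0.0545, 1/220=0.0045, 50/220=0.2273, 28/220=0.1273, 46/220=0.2091, 1/220=0.0045
Σ|p₁ᵢ − p₂ᵢ| = 0.1207 + 0.0048 + 0.1695 + 0.0556 + 0.0907 + 0.1842 + 0.2036 + 0.0010 = 0.8301
D = 1 − ½ × 0.8301 = 1 − 0.41505 = 0.58495
D = 0.58495 > 0.3 → Yes.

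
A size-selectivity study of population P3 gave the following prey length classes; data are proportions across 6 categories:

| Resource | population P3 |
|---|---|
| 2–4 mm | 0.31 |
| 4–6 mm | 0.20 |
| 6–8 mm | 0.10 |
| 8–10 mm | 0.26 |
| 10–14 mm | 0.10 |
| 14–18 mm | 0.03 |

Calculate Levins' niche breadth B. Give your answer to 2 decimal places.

4.45

Σpᵢ² = 0.31² + 0.20² + 0.10² + 0.26² + 0.10² + 0.03² = 0.0961 + 0.0400 + 0.0100 + 0.0676 + 0.0100 + 0.0009 = 0.2246
B = 1 / 0.2246 = 4.4524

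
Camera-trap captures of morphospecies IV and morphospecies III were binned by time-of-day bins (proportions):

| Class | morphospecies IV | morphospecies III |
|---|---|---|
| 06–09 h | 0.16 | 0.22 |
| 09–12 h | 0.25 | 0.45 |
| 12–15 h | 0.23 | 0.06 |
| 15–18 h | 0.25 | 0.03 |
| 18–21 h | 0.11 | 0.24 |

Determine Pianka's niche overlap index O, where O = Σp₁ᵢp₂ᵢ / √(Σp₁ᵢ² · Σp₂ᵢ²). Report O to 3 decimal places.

0.752

Σ p₁ᵢp₂ᵢ = 0.0352 + 0.1125 + 0.0138 + 0.0075 + 0.0264 = 0.1954
Σp_1ᵢ² = 0.16² + 0.25² + 0.23² + 0.25² + 0.11² = 0.0256 + 0.0625 + 0.0529 + 0.0625 + 0.0121 = 0.2156
Σp_2ᵢ² = 0.22² + 0.45² + 0.06² + 0.03² + 0.24² = 0.0484 + 0.2025 + 0.0036 + 0.0009 + 0.0576 = 0.3130
O = 0.1954 / √(0.2156 × 0.3130) = 0.1954 / 0.259775 = 0.75219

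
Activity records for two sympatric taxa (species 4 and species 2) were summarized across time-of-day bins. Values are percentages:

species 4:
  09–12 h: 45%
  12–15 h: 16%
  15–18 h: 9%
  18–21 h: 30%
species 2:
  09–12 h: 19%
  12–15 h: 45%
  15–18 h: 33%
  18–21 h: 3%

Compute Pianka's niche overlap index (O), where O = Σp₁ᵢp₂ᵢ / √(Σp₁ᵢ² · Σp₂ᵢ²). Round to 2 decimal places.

0.58

Convert percentages to proportions (divide by 100).
Σ p₁ᵢp₂ᵢ = 0.0855 + 0.0720 + 0.0297 + 0.0090 = 0.1962
Σp_1ᵢ² = 0.45² + 0.16² + 0.09² + 0.30² = 0.2025 + 0.0256 + 0.0081 + 0.0900 = 0.3262
Σp_2ᵢ² = 0.19² + 0.45² + 0.33² + 0.03² = 0.0361 + 0.2025 + 0.1089 + 0.0009 = 0.3484
O = 0.1962 / √(0.3262 × 0.3484) = 0.1962 / 0.33712 = 0.5820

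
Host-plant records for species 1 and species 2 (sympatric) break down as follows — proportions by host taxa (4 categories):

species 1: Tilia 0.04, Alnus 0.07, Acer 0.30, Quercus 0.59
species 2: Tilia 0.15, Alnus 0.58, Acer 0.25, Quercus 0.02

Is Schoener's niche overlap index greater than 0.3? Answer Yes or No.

Σ|p₁ᵢ − p₂ᵢ| = 0.11 + 0.51 + 0.05 + 0.57 = 1.24
D = 1 − ½ × 1.24 = 1 − 0.620 = 0.3800
D = 0.3800 > 0.3 → Yes.

Yes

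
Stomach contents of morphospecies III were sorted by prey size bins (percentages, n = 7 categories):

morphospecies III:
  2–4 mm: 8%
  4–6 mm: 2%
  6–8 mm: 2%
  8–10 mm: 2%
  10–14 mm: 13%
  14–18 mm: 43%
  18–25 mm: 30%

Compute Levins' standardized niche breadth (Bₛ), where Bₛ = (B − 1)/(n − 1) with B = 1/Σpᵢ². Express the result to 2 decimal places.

Convert percentages to proportions (divide by 100).
Σpᵢ² = 0.08² + 0.02² + 0.02² + 0.02² + 0.13² + 0.43² + 0.30² = 0.0064 + 0.0004 + 0.0004 + 0.0004 + 0.0169 + 0.1849 + 0.0900 = 0.2994
B = 1 / 0.2994 = 3.3400
Bₛ = (B − 1)/(n − 1) = (3.3400 − 1)/(7 − 1) = 2.3400/6 = 0.3900

0.39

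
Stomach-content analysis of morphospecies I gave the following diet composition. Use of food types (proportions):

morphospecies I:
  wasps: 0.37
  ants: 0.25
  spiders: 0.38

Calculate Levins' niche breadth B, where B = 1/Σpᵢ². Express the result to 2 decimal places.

Σpᵢ² = 0.37² + 0.25² + 0.38² = 0.1369 + 0.0625 + 0.1444 = 0.3438
B = 1 / 0.3438 = 2.9087

2.91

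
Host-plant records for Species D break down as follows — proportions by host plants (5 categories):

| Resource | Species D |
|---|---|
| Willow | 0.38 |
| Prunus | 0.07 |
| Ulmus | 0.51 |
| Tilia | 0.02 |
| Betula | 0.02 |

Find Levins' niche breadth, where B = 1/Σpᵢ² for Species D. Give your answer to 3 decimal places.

2.438

Σpᵢ² = 0.38² + 0.07² + 0.51² + 0.02² + 0.02² = 0.1444 + 0.0049 + 0.2601 + 0.0004 + 0.0004 = 0.4102
B = 1 / 0.4102 = 2.43784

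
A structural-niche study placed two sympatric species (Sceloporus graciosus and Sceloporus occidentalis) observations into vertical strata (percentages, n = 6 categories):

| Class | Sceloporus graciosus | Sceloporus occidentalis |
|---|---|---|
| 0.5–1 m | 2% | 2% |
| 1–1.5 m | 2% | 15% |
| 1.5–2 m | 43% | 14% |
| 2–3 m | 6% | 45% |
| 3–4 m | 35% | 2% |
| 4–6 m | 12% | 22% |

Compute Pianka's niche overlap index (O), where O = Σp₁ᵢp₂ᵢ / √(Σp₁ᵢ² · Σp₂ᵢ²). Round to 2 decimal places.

Convert percentages to proportions (divide by 100).
Σ p₁ᵢp₂ᵢ = 0.0004 + 0.0030 + 0.0602 + 0.0270 + 0.0070 + 0.0264 = 0.1240
Σp_1ᵢ² = 0.02² + 0.02² + 0.43² + 0.06² + 0.35² + 0.12² = 0.0004 + 0.0004 + 0.1849 + 0.0036 + 0.1225 + 0.0144 = 0.3262
Σp_2ᵢ² = 0.02² + 0.15² + 0.14² + 0.45² + 0.02² + 0.22² = 0.0004 + 0.0225 + 0.0196 + 0.2025 + 0.0004 + 0.0484 = 0.2938
O = 0.1240 / √(0.3262 × 0.2938) = 0.1240 / 0.30958 = 0.4005

0.40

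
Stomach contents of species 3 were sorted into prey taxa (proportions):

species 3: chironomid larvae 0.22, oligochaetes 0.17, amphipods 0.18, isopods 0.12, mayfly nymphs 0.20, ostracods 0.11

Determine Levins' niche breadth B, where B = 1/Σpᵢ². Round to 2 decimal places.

Σpᵢ² = 0.22² + 0.17² + 0.18² + 0.12² + 0.20² + 0.11² = 0.0484 + 0.0289 + 0.0324 + 0.0144 + 0.0400 + 0.0121 = 0.1762
B = 1 / 0.1762 = 5.6754

5.68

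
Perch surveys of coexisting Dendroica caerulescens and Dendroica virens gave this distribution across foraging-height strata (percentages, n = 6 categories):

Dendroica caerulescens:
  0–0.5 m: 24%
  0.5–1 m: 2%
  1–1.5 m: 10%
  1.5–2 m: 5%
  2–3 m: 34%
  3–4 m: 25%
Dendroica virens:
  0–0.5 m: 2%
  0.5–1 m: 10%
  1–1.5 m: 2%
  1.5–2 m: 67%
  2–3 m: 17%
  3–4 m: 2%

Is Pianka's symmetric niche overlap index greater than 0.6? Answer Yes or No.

Convert percentages to proportions (divide by 100).
Σ p₁ᵢp₂ᵢ = 0.0048 + 0.0020 + 0.0020 + 0.0335 + 0.0578 + 0.0050 = 0.1051
Σp_1ᵢ² = 0.24² + 0.02² + 0.10² + 0.05² + 0.34² + 0.25² = 0.0576 + 0.0004 + 0.0100 + 0.0025 + 0.1156 + 0.0625 = 0.2486
Σp_2ᵢ² = 0.02² + 0.10² + 0.02² + 0.67² + 0.17² + 0.02² = 0.0004 + 0.0100 + 0.0004 + 0.4489 + 0.0289 + 0.0004 = 0.4890
O = 0.1051 / √(0.2486 × 0.4890) = 0.1051 / 0.34866 = 0.3014
O = 0.3014 < 0.6 → No.

No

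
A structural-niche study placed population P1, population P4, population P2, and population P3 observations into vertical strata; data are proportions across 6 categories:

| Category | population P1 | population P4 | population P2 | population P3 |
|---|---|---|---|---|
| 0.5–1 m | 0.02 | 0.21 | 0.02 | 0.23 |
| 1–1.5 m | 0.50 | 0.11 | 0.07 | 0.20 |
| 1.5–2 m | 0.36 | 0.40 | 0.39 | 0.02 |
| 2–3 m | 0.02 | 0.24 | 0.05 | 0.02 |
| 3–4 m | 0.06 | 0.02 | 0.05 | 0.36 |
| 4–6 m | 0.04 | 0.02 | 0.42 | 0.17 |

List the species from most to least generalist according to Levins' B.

population P3 > population P4 > population P2 > population P1

Σp_P1ᵢ² = 0.02² + 0.50² + 0.36² + 0.02² + 0.06² + 0.04² = 0.0004 + 0.2500 + 0.1296 + 0.0004 + 0.0036 + 0.0016 = 0.3856
B_P1 = 1 / 0.3856 = 2.5934
Σp_P4ᵢ² = 0.21² + 0.11² + 0.40² + 0.24² + 0.02² + 0.02² = 0.0441 + 0.0121 + 0.1600 + 0.0576 + 0.0004 + 0.0004 = 0.2746
B_P4 = 1 / 0.2746 = 3.6417
Σp_P2ᵢ² = 0.02² + 0.07² + 0.39² + 0.05² + 0.05² + 0.42² = 0.0004 + 0.0049 + 0.1521 + 0.0025 + 0.0025 + 0.1764 = 0.3388
B_P2 = 1 / 0.3388 = 2.9516
Σp_P3ᵢ² = 0.23² + 0.20² + 0.02² + 0.02² + 0.36² + 0.17² = 0.0529 + 0.0400 + 0.0004 + 0.0004 + 0.1296 + 0.0289 = 0.2522
B_P3 = 1 / 0.2522 = 3.9651
Ranking by B (broadest → narrowest): population P3 (3.97) > population P4 (3.64) > population P2 (2.95) > population P1 (2.59)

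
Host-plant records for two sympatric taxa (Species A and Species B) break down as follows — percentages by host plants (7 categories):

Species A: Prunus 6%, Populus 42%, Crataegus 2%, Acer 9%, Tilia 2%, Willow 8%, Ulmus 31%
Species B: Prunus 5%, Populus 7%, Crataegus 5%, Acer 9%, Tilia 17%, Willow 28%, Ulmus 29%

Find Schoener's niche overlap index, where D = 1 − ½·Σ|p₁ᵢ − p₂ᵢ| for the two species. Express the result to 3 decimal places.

0.620

Convert percentages to proportions (divide by 100).
Σ|p₁ᵢ − p₂ᵢ| = 0.01 + 0.35 + 0.03 + 0.00 + 0.15 + 0.20 + 0.02 = 0.76
D = 1 − ½ × 0.76 = 1 − 0.380 = 0.62000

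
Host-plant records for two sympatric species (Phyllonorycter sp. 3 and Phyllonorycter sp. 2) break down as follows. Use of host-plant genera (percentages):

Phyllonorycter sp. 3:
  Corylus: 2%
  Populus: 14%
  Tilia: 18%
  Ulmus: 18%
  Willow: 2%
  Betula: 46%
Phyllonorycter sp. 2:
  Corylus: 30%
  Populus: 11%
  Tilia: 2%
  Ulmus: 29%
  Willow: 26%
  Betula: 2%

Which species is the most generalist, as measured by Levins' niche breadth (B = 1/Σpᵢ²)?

Convert percentages to proportions (divide by 100).
Σp_3ᵢ² = 0.02² + 0.14² + 0.18² + 0.18² + 0.02² + 0.46² = 0.0004 + 0.0196 + 0.0324 + 0.0324 + 0.0004 + 0.2116 = 0.2968
B_3 = 1 / 0.2968 = 3.3693
Σp_2ᵢ² = 0.30² + 0.11² + 0.02² + 0.29² + 0.26² + 0.02² = 0.0900 + 0.0121 + 0.0004 + 0.0841 + 0.0676 + 0.0004 = 0.2546
B_2 = 1 / 0.2546 = 3.9277
Highest B → broadest niche (most generalist): Phyllonorycter sp. 2 (B = 3.93).

Phyllonorycter sp. 2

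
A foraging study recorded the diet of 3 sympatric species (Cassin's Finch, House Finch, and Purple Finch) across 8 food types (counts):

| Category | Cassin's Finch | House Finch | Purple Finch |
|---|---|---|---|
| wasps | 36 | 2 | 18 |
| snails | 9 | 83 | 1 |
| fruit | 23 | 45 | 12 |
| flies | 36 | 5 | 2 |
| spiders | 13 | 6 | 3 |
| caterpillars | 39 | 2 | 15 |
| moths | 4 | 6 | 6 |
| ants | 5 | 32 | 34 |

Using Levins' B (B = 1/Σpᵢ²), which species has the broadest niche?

Proportions for Cassin's Finch (n=165): 36/165=0.2182, 9/165=0.0545, 23/165=0.1394, 36/165=0.2182, 13/165=0.0788, 39/165=0.2364, 4/165=0.0242, 5/165=0.0303
Proportions for House Finch (n=181): 2/181=0.0110, 83/181=0.4586, 45/181=0.2486, 5/181=0.0276, 6/181=0.0331, 2/181=0.0110, 6/181=0.0331, 32/181=0.1768
Proportions for Purple Finch (n=91): 18/91=0.1978, 1/91=0.0110, 12/91=0.1319, 2/91=0.0220, 3/91=0.0330, 15/91=0.1648, 6/91=0.0659, 34/91=0.3736
Σp_Cassᵢ² = 0.2182² + 0.0545² + 0.1394² + 0.2182² + 0.0788² + 0.2364² + 0.0242² + 0.0303² = 0.047611 + 0.002970 + 0.019432 + 0.047611 + 0.006209 + 0.055885 + 0.000586 + 0.000918 = 0.181222
B_Cass = 1 / 0.181222 = 5.5181
Σp_Housᵢ² = 0.0110² + 0.4586² + 0.2486² + 0.0276² + 0.0331² + 0.0110² + 0.0331² + 0.1768² = 0.000121 + 0.210314 + 0.061802 + 0.000762 + 0.001096 + 0.000121 + 0.001096 + 0.031258 = 0.306570
B_Hous = 1 / 0.306570 = 3.2619
Σp_Purpᵢ² = 0.1978² + 0.0110² + 0.1319² + 0.0220² + 0.0330² + 0.1648² + 0.0659² + 0.3736² = 0.039125 + 0.000121 + 0.017398 + 0.000484 + 0.001089 + 0.027159 + 0.004343 + 0.139577 = 0.229296
B_Purp = 1 / 0.229296 = 4.3612
Highest B → broadest niche (most generalist): Cassin's Finch (B = 5.52).

Cassin's Finch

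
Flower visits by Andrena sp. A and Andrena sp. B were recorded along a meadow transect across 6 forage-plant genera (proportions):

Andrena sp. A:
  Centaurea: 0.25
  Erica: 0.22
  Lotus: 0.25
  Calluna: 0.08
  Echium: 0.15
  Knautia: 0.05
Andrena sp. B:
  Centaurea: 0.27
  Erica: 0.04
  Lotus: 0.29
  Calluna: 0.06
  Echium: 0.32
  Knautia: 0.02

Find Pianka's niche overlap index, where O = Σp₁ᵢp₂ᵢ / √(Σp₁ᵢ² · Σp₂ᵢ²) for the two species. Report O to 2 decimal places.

0.87

Σ p₁ᵢp₂ᵢ = 0.0675 + 0.0088 + 0.0725 + 0.0048 + 0.0480 + 0.0010 = 0.2026
Σp_1ᵢ² = 0.25² + 0.22² + 0.25² + 0.08² + 0.15² + 0.05² = 0.0625 + 0.0484 + 0.0625 + 0.0064 + 0.0225 + 0.0025 = 0.2048
Σp_2ᵢ² = 0.27² + 0.04² + 0.29² + 0.06² + 0.32² + 0.02² = 0.0729 + 0.0016 + 0.0841 + 0.0036 + 0.1024 + 0.0004 = 0.2650
O = 0.2026 / √(0.2048 × 0.2650) = 0.2026 / 0.23296 = 0.8697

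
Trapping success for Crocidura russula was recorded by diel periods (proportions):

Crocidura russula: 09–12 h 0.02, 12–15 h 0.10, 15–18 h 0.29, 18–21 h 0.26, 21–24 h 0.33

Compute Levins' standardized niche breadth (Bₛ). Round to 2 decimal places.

0.67

Σpᵢ² = 0.02² + 0.10² + 0.29² + 0.26² + 0.33² = 0.0004 + 0.0100 + 0.0841 + 0.0676 + 0.1089 = 0.2710
B = 1 / 0.2710 = 3.6900
Bₛ = (B − 1)/(n − 1) = (3.6900 − 1)/(5 − 1) = 2.6900/4 = 0.6725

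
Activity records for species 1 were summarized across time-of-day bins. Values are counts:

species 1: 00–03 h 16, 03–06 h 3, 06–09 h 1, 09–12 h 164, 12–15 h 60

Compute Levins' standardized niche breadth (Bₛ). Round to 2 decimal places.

Proportions for species 1 (n=244): 16/244=0.0656, 3/244=0.0123, 1/244=0.0041, 164/244=0.6721, 60/244=0.2459
Σpᵢ² = 0.0656² + 0.0123² + 0.0041² + 0.6721² + 0.2459² = 0.004303 + 0.000151 + 0.000017 + 0.451718 + 0.060467 = 0.516656
B = 1 / 0.516656 = 1.9355
Bₛ = (B − 1)/(n − 1) = (1.9355 − 1)/(5 − 1) = 0.9355/4 = 0.2339

0.23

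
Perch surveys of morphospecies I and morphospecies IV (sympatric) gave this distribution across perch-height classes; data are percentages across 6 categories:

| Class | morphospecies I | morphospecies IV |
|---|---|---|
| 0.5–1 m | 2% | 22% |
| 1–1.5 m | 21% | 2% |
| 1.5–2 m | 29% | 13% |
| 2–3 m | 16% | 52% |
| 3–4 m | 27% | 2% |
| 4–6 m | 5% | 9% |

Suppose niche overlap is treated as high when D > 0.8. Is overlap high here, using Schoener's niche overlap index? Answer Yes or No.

No

Convert percentages to proportions (divide by 100).
Σ|p₁ᵢ − p₂ᵢ| = 0.20 + 0.19 + 0.16 + 0.36 + 0.25 + 0.04 = 1.20
D = 1 − ½ × 1.20 = 1 − 0.600 = 0.4000
D = 0.4000 < 0.8 → No.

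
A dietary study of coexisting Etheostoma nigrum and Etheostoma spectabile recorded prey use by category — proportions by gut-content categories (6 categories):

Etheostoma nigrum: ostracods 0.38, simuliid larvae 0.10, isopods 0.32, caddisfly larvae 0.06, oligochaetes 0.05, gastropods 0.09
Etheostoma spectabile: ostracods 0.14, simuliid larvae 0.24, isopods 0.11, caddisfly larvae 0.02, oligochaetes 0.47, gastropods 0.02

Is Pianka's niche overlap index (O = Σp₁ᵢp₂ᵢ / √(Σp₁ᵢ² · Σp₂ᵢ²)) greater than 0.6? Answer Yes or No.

Σ p₁ᵢp₂ᵢ = 0.0532 + 0.0240 + 0.0352 + 0.0012 + 0.0235 + 0.0018 = 0.1389
Σp_1ᵢ² = 0.38² + 0.10² + 0.32² + 0.06² + 0.05² + 0.09² = 0.1444 + 0.0100 + 0.1024 + 0.0036 + 0.0025 + 0.0081 = 0.2710
Σp_2ᵢ² = 0.14² + 0.24² + 0.11² + 0.02² + 0.47² + 0.02² = 0.0196 + 0.0576 + 0.0121 + 0.0004 + 0.2209 + 0.0004 = 0.3110
O = 0.1389 / √(0.2710 × 0.3110) = 0.1389 / 0.29031 = 0.4785
O = 0.4785 < 0.6 → No.

No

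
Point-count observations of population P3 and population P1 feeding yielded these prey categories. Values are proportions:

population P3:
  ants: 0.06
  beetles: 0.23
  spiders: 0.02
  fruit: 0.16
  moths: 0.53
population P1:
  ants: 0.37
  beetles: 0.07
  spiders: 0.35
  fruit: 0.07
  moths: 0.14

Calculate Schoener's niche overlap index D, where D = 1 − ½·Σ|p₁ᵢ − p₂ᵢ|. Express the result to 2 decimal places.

0.36

Σ|p₁ᵢ − p₂ᵢ| = 0.31 + 0.16 + 0.33 + 0.09 + 0.39 = 1.28
D = 1 − ½ × 1.28 = 1 − 0.640 = 0.3600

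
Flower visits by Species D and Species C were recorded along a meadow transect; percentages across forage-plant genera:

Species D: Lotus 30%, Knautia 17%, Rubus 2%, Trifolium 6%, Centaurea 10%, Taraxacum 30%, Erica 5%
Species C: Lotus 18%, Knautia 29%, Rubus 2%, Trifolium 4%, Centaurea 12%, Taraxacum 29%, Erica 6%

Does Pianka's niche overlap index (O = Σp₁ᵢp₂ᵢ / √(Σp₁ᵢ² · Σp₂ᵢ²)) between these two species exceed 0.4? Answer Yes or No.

Yes

Convert percentages to proportions (divide by 100).
Σ p₁ᵢp₂ᵢ = 0.0540 + 0.0493 + 0.0004 + 0.0024 + 0.0120 + 0.0870 + 0.0030 = 0.2081
Σp_1ᵢ² = 0.30² + 0.17² + 0.02² + 0.06² + 0.10² + 0.30² + 0.05² = 0.0900 + 0.0289 + 0.0004 + 0.0036 + 0.0100 + 0.0900 + 0.0025 = 0.2254
Σp_2ᵢ² = 0.18² + 0.29² + 0.02² + 0.04² + 0.12² + 0.29² + 0.06² = 0.0324 + 0.0841 + 0.0004 + 0.0016 + 0.0144 + 0.0841 + 0.0036 = 0.2206
O = 0.2081 / √(0.2254 × 0.2206) = 0.2081 / 0.22299 = 0.9332
O = 0.9332 > 0.4 → Yes.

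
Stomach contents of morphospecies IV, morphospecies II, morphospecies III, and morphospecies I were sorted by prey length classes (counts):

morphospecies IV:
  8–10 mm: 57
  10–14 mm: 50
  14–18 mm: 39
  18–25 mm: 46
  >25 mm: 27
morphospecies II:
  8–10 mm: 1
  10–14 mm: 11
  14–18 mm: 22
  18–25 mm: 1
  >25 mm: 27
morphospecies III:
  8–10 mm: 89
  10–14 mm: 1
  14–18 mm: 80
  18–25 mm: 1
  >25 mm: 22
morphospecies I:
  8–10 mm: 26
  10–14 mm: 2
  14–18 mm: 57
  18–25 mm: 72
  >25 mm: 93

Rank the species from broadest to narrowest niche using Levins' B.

Proportions for morphospecies IV (n=219): 57/219=0.2603, 50/219=0.2283, 39/219=0.1781, 46/219=0.2100, 27/219=0.1233
Proportions for morphospecies II (n=62): 1/62=0.0161, 11/62=0.1774, 22/62=0.3548, 1/62=0.0161, 27/62=0.4355
Proportions for morphospecies III (n=193): 89/193=0.4611, 1/193=0.0052, 80/193=0.4145, 1/193=0.0052, 22/193=0.1140
Proportions for morphospecies I (n=250): 26/250=0.1040, 2/250=0.0080, 57/250=0.2280, 72/250=0.2880, 93/250=0.3720
Σp_IVᵢ² = 0.2603² + 0.2283² + 0.1781² + 0.2100² + 0.1233² = 0.067756 + 0.052121 + 0.031720 + 0.044100 + 0.015203 = 0.210900
B_IV = 1 / 0.210900 = 4.7416
Σp_IIᵢ² = 0.0161² + 0.1774² + 0.3548² + 0.0161² + 0.4355² = 0.000259 + 0.031471 + 0.125883 + 0.000259 + 0.189660 = 0.347532
B_II = 1 / 0.347532 = 2.8774
Σp_IIIᵢ² = 0.4611² + 0.0052² + 0.4145² + 0.0052² + 0.1140² = 0.212613 + 0.000027 + 0.171810 + 0.000027 + 0.012996 = 0.397473
B_III = 1 / 0.397473 = 2.5159
Σp_Iᵢ² = 0.1040² + 0.0080² + 0.2280² + 0.2880² + 0.3720² = 0.010816 + 0.000064 + 0.051984 + 0.082944 + 0.138384 = 0.284192
B_I = 1 / 0.284192 = 3.5187
Ranking by B (broadest → narrowest): morphospecies IV (4.74) > morphospecies I (3.52) > morphospecies II (2.88) > morphospecies III (2.52)

morphospecies IV > morphospecies I > morphospecies II > morphospecies III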